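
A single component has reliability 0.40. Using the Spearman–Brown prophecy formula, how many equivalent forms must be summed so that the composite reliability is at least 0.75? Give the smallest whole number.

5

k ≥ ρ*(1−ρ₁)/(ρ₁(1−ρ*)) = 0.75·0.60 / (0.40·0.25) = 4.500.
Smallest integer k = 5.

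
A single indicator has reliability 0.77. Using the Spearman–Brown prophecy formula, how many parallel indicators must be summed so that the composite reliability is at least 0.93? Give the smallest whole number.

4

k ≥ ρ*(1−ρ₁)/(ρ₁(1−ρ*)) = 0.93·0.23 / (0.77·0.07) = 3.968.
Smallest integer k = 4.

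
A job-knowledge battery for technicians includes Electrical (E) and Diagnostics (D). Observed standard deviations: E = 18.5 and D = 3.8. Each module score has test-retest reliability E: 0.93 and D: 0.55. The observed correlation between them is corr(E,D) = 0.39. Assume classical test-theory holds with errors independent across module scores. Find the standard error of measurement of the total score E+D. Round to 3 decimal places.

5.519

Var(total) = 356.69 + 54.834 = 411.524.
True-score variance = 326.235 + 54.834 = 381.069, so reliability = 0.9260.
Error variance = 411.524 − 381.069 = 30.4555; SEM = √30.4555 = 5.519.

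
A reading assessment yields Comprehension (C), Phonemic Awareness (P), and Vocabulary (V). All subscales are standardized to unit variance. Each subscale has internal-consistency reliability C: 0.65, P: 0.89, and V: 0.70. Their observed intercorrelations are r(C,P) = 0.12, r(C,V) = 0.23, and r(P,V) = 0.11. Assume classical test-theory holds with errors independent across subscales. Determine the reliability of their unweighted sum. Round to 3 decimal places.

0.806

Var(C+P+V) = 3 + 2·[0.12 + 0.23 + 0.11] = 3 + 0.92 = 3.92.
Under uncorrelated errors the observed covariances equal the true-score covariances, so only the own-variance terms attenuate.
True-score variance = [0.65 + 0.89 + 0.70] + 0.92 = 2.24 + 0.92 = 3.16.
Reliability = 3.16 / 3.92 = 0.806.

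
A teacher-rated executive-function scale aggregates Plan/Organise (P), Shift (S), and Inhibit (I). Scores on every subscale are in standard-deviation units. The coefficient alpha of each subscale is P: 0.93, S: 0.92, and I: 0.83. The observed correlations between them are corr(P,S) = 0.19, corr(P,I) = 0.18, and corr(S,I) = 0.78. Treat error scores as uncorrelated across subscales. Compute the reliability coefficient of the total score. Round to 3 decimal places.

0.940

Var(P+S+I) = 3 + 2·[0.19 + 0.18 + 0.78] = 3 + 2.3 = 5.3.
With uncorrelated errors the cross-covariances are all true-score covariance, so they carry over unchanged; only the diagonal terms shrink to ρᵢσᵢ².
True-score variance = [0.93 + 0.92 + 0.83] + 2.3 = 2.68 + 2.3 = 4.98.
Reliability = 4.98 / 5.3 = 0.940.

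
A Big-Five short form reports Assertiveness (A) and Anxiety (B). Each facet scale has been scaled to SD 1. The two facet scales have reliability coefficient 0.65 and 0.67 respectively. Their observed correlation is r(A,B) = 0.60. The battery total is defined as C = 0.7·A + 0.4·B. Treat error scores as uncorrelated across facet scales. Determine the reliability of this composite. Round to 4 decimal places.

Var(C) = 0.7² + 0.4² + 2·[0.28·0.60] = 0.65 + 0.336 = 0.986.
Because errors are independent across components, Cov(Tᵢ,Tⱼ) = Cov(Xᵢ,Xⱼ); the off-diagonal part of the true-score variance is the same as above.
True-score variance = [0.7²·0.65 + 0.4²·0.67] + 0.336 = 0.4257 + 0.336 = 0.7617.
Reliability = 0.7617 / 0.986 = 0.7725.

0.7725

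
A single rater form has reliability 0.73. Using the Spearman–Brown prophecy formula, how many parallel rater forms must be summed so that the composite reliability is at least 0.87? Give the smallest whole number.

k ≥ ρ*(1−ρ₁)/(ρ₁(1−ρ*)) = 0.87·0.27 / (0.73·0.13) = 2.475.
Smallest integer k = 3.

3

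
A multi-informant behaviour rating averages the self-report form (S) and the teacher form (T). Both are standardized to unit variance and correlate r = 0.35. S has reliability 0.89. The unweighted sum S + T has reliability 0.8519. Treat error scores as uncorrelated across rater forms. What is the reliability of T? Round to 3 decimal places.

0.710

Var(S+T) = 2 + 2·0.35 = 2.700.
True-score variance = ρ_S + ρ_T + 2·0.35, so 0.8519 = (0.89 + ρ_T + 0.70) / 2.700.
ρ_T = 0.8519·2.700 − 0.89 − 0.70 = 0.710.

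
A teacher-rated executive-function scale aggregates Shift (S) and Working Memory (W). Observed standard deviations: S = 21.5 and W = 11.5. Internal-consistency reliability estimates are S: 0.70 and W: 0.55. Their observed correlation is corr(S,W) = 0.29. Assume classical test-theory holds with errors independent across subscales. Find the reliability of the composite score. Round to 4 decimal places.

0.7314

Var(S+W) = 21.5² + 11.5² + 2·[21.5·11.5·0.29] = 594.5 + 143.405 = 737.905.
Under uncorrelated errors the observed covariances equal the true-score covariances, so only the own-variance terms attenuate.
True-score variance = [21.5²·0.70 + 11.5²·0.55] + 143.405 = 396.312 + 143.405 = 539.717.
Reliability = 539.717 / 737.905 = 0.7314.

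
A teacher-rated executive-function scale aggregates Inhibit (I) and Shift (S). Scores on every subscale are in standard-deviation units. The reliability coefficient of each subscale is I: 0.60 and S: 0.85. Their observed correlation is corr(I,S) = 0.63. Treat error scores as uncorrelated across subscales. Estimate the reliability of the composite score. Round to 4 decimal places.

0.8313

Var(I+S) = 2 + 2·[0.63] = 2 + 1.26 = 3.26.
With uncorrelated errors the cross-covariances are all true-score covariance, so they carry over unchanged; only the diagonal terms shrink to ρᵢσᵢ².
True-score variance = [0.60 + 0.85] + 1.26 = 1.45 + 1.26 = 2.71.
Reliability = 2.71 / 3.26 = 0.8313.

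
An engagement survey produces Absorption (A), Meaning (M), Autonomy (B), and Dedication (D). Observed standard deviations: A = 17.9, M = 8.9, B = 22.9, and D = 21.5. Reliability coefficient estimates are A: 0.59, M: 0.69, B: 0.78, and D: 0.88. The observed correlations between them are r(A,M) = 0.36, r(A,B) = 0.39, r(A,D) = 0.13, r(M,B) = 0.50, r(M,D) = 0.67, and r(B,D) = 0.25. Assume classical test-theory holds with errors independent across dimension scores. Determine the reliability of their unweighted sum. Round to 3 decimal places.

Var(A+M+B+D) = 17.9² + 8.9² + 22.9² + 21.5² + 2·[17.9·8.9·0.36 + 17.9·22.9·0.39 + 17.9·21.5·0.13 + 8.9·22.9·0.50 + 8.9·21.5·0.67 + 22.9·21.5·0.25] = 1386.28 + 1240.89 = 2627.17.
With uncorrelated errors the cross-covariances are all true-score covariance, so they carry over unchanged; only the diagonal terms shrink to ρᵢσᵢ².
True-score variance = [17.9²·0.59 + 8.9²·0.69 + 22.9²·0.78 + 21.5²·0.88] + 1240.89 = 1059.52 + 1240.89 = 2300.4.
Reliability = 2300.4 / 2627.17 = 0.876.

0.876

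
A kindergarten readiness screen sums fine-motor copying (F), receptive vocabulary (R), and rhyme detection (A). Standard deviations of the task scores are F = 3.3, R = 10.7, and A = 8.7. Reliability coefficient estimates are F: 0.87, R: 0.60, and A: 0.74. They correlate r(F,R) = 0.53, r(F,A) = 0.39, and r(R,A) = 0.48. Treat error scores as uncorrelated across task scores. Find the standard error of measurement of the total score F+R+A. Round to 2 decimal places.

8.18

Var(total) = 201.07 + 149.189 = 350.259.
True-score variance = 134.179 + 149.189 = 283.368, so reliability = 0.8090.
Error variance = 350.259 − 283.368 = 66.8911; SEM = √66.8911 = 8.18.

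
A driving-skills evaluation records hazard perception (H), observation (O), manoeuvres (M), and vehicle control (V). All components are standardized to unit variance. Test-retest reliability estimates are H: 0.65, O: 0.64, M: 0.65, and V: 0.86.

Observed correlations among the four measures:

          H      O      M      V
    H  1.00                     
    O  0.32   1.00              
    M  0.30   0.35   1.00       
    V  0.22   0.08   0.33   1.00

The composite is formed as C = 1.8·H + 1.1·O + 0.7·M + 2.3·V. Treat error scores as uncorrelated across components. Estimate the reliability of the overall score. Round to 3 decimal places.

0.846

Var(C) = 1.8² + 1.1² + 0.7² + 2.3² + 2·[1.98·0.32 + 1.26·0.30 + 4.14·0.22 + 0.77·0.35 + 2.53·0.08 + 1.61·0.33] = 10.23 + 5.8512 = 16.0812.
Under uncorrelated errors the observed covariances equal the true-score covariances, so only the own-variance terms attenuate.
True-score variance = [1.8²·0.65 + 1.1²·0.64 + 0.7²·0.65 + 2.3²·0.86] + 5.8512 = 7.7483 + 5.8512 = 13.5995.
Reliability = 13.5995 / 16.0812 = 0.846.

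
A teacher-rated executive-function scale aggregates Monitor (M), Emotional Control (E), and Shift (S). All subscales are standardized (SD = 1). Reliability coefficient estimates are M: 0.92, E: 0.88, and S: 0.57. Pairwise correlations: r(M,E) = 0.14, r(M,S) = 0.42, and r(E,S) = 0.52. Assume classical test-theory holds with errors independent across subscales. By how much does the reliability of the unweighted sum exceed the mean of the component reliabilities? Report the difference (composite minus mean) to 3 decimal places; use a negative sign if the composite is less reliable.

0.088

Var(sum) = 3 + 2.16 = 5.16; true-score variance = 2.37 + 2.16 = 4.53; composite reliability = 0.8779.
Mean component reliability = 0.7900.
Difference = 0.8779 − 0.7900 = 0.088.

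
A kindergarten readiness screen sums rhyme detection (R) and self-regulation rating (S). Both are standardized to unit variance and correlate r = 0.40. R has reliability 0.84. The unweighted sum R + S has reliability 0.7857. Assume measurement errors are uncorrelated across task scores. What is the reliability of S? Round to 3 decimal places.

0.560

Var(R+S) = 2 + 2·0.40 = 2.800.
True-score variance = ρ_R + ρ_S + 2·0.40, so 0.7857 = (0.84 + ρ_S + 0.80) / 2.800.
ρ_S = 0.7857·2.800 − 0.84 − 0.80 = 0.560.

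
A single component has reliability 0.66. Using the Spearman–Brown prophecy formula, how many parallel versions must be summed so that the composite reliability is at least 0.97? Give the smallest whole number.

17

k ≥ ρ*(1−ρ₁)/(ρ₁(1−ρ*)) = 0.97·0.34 / (0.66·0.03) = 16.657.
Smallest integer k = 17.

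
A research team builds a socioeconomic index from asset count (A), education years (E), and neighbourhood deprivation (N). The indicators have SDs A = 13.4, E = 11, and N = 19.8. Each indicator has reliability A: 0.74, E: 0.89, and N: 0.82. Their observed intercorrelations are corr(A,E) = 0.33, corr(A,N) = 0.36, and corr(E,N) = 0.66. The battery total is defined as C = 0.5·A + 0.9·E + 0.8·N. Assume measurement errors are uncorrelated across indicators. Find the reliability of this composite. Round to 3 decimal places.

0.906

Var(C) = 0.5²·13.4² + 0.9²·11² + 0.8²·19.8² + 2·[0.45·13.4·11·0.33 + 0.4·13.4·19.8·0.36 + 0.72·11·19.8·0.66] = 393.806 + 327.187 = 720.993.
Because errors are independent across components, Cov(Tᵢ,Tⱼ) = Cov(Xᵢ,Xⱼ); the off-diagonal part of the true-score variance is the same as above.
True-score variance = [0.5²·13.4²·0.74 + 0.9²·11²·0.89 + 0.8²·19.8²·0.82] + 327.187 = 326.19 + 327.187 = 653.377.
Reliability = 653.377 / 720.993 = 0.906.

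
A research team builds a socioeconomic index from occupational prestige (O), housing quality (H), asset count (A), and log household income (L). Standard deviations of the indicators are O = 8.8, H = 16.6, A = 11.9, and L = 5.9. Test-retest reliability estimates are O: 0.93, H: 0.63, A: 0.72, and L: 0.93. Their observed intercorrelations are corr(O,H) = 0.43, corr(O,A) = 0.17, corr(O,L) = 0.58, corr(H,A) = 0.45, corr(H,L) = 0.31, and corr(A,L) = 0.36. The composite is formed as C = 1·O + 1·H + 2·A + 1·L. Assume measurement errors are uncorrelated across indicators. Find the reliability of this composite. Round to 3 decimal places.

Var(C) = 8.8² + 16.6² + 2²·11.9² + 5.9² + 2·[8.8·16.6·0.43 + 2·8.8·11.9·0.17 + 8.8·5.9·0.58 + 2·16.6·11.9·0.45 + 16.6·5.9·0.31 + 2·11.9·5.9·0.36] = 954.25 + 774.463 = 1728.71.
With uncorrelated errors the cross-covariances are all true-score covariance, so they carry over unchanged; only the diagonal terms shrink to ρᵢσᵢ².
True-score variance = [8.8²·0.93 + 16.6²·0.63 + 2²·11.9²·0.72 + 5.9²·0.93] + 774.463 = 685.832 + 774.463 = 1460.29.
Reliability = 1460.29 / 1728.71 = 0.845.

0.845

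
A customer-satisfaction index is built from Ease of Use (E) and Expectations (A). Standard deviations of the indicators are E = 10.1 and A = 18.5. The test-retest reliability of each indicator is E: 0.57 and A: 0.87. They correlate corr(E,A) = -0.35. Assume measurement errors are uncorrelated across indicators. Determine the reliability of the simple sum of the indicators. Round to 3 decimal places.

Var(E+A) = 10.1² + 18.5² + 2·[10.1·18.5·(-0.35)] = 444.26 − 130.795 = 313.465.
Under uncorrelated errors the observed covariances equal the true-score covariances, so only the own-variance terms attenuate.
True-score variance = [10.1²·0.57 + 18.5²·0.87] − 130.795 = 355.903 − 130.795 = 225.108.
Reliability = 225.108 / 313.465 = 0.718.

0.718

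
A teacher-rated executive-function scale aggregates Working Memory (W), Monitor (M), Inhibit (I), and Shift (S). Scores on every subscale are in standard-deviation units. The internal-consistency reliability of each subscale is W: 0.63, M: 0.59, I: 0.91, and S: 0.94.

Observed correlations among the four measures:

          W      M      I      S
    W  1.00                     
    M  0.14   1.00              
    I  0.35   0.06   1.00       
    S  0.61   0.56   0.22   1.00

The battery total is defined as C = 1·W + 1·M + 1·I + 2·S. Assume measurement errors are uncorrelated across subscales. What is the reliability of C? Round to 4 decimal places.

Var(C) = 1 + 1 + 1 + 2² + 2·[0.14 + 0.35 + 2·0.61 + 0.06 + 2·0.56 + 2·0.22] = 7 + 6.66 = 13.66.
With uncorrelated errors the cross-covariances are all true-score covariance, so they carry over unchanged; only the diagonal terms shrink to ρᵢσᵢ².
True-score variance = [0.63 + 0.59 + 0.91 + 2²·0.94] + 6.66 = 5.89 + 6.66 = 12.55.
Reliability = 12.55 / 13.66 = 0.9187.

0.9187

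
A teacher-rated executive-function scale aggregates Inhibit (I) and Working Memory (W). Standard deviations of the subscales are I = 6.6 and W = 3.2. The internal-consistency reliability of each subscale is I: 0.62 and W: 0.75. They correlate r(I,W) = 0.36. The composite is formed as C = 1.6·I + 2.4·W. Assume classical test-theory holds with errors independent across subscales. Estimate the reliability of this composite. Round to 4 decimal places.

0.7504

Var(C) = 1.6²·6.6² + 2.4²·3.2² + 2·[3.84·6.6·3.2·0.36] = 170.496 + 58.3926 = 228.889.
Because errors are independent across components, Cov(Tᵢ,Tⱼ) = Cov(Xᵢ,Xⱼ); the off-diagonal part of the true-score variance is the same as above.
True-score variance = [1.6²·6.6²·0.62 + 2.4²·3.2²·0.75] + 58.3926 = 113.375 + 58.3926 = 171.768.
Reliability = 171.768 / 228.889 = 0.7504.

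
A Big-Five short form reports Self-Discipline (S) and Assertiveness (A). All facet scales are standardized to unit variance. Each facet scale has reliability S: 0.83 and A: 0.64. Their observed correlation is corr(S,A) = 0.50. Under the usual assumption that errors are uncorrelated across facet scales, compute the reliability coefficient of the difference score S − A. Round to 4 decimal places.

0.4700

Var(S−A) = 1 + 1 − 2·0.50 = 2 − 1 = 1.
Because errors are independent across components, Cov(Tᵢ,Tⱼ) = Cov(Xᵢ,Xⱼ); the off-diagonal part of the true-score variance is the same as above.
True-score variance = [0.83 + 0.64] − 1 = 1.47 − 1 = 0.47.
Reliability = 0.47 / 1 = 0.4700.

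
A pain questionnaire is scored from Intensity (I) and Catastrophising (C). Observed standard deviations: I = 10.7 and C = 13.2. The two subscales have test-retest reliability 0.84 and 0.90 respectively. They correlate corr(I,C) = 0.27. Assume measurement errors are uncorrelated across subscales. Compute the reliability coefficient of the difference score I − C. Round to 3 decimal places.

Var(I−C) = 10.7² + 13.2² − 2·10.7·13.2·0.27 = 288.73 − 76.2696 = 212.46.
Under uncorrelated errors the observed covariances equal the true-score covariances, so only the own-variance terms attenuate.
True-score variance = [10.7²·0.84 + 13.2²·0.90] − 76.2696 = 252.988 − 76.2696 = 176.718.
Reliability = 176.718 / 212.46 = 0.832.

0.832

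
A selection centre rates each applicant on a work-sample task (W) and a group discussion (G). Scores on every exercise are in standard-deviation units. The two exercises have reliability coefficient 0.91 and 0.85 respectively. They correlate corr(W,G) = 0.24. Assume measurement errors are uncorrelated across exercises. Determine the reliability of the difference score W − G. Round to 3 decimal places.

Var(W−G) = 1 + 1 − 2·0.24 = 2 − 0.48 = 1.52.
With uncorrelated errors the cross-covariances are all true-score covariance, so they carry over unchanged; only the diagonal terms shrink to ρᵢσᵢ².
True-score variance = [0.91 + 0.85] − 0.48 = 1.76 − 0.48 = 1.28.
Reliability = 1.28 / 1.52 = 0.842.

0.842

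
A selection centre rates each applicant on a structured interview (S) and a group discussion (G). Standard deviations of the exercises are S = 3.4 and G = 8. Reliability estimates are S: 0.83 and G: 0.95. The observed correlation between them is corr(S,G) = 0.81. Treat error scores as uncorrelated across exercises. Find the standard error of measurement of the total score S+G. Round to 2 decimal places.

Var(total) = 75.56 + 44.064 = 119.624.
True-score variance = 70.3948 + 44.064 = 114.459, so reliability = 0.9568.
Error variance = 119.624 − 114.459 = 5.1652; SEM = √5.1652 = 2.27.

2.27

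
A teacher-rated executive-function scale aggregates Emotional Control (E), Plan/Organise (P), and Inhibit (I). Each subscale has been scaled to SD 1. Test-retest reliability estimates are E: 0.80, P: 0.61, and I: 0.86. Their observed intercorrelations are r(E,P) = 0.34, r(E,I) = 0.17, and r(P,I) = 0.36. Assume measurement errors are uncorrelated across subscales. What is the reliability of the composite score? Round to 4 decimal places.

0.8460

Var(E+P+I) = 3 + 2·[0.34 + 0.17 + 0.36] = 3 + 1.74 = 4.74.
Under uncorrelated errors the observed covariances equal the true-score covariances, so only the own-variance terms attenuate.
True-score variance = [0.80 + 0.61 + 0.86] + 1.74 = 2.27 + 1.74 = 4.01.
Reliability = 4.01 / 4.74 = 0.8460.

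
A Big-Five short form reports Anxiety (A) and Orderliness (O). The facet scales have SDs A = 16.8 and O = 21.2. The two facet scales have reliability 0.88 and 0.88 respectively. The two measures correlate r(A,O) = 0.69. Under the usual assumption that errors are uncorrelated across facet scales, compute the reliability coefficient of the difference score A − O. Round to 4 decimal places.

Var(A−O) = 16.8² + 21.2² − 2·16.8·21.2·0.69 = 731.68 − 491.501 = 240.179.
With uncorrelated errors the cross-covariances are all true-score covariance, so they carry over unchanged; only the diagonal terms shrink to ρᵢσᵢ².
True-score variance = [16.8²·0.88 + 21.2²·0.88] − 491.501 = 643.878 − 491.501 = 152.378.
Reliability = 152.378 / 240.179 = 0.6344.

0.6344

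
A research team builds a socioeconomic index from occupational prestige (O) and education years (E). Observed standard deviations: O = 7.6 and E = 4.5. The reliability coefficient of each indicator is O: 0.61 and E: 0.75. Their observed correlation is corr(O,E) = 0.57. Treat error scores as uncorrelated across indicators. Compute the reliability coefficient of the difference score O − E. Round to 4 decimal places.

Var(O−E) = 7.6² + 4.5² − 2·7.6·4.5·0.57 = 78.01 − 38.988 = 39.022.
Under uncorrelated errors the observed covariances equal the true-score covariances, so only the own-variance terms attenuate.
True-score variance = [7.6²·0.61 + 4.5²·0.75] − 38.988 = 50.4211 − 38.988 = 11.4331.
Reliability = 11.4331 / 39.022 = 0.2930.

0.2930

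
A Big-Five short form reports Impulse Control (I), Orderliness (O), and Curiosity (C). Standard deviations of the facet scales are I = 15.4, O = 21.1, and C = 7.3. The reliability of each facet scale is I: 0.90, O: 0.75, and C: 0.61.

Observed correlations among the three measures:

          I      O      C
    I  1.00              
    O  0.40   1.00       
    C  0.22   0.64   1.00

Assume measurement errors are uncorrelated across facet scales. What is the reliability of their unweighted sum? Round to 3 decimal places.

Var(I+O+C) = 15.4² + 21.1² + 7.3² + 2·[15.4·21.1·0.40 + 15.4·7.3·0.22 + 21.1·7.3·0.64] = 735.66 + 506.575 = 1242.24.
Under uncorrelated errors the observed covariances equal the true-score covariances, so only the own-variance terms attenuate.
True-score variance = [15.4²·0.90 + 21.1²·0.75 + 7.3²·0.61] + 506.575 = 579.858 + 506.575 = 1086.43.
Reliability = 1086.43 / 1242.24 = 0.875.

0.875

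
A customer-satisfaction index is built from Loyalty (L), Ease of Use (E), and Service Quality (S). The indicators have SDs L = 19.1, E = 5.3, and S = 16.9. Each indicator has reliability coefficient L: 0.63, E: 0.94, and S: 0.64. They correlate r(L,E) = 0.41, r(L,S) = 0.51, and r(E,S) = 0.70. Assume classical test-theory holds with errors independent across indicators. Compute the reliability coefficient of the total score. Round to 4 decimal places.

0.8031

Var(L+E+S) = 19.1² + 5.3² + 16.9² + 2·[19.1·5.3·0.41 + 19.1·16.9·0.51 + 5.3·16.9·0.70] = 678.51 + 537.652 = 1216.16.
With uncorrelated errors the cross-covariances are all true-score covariance, so they carry over unchanged; only the diagonal terms shrink to ρᵢσᵢ².
True-score variance = [19.1²·0.63 + 5.3²·0.94 + 16.9²·0.64] + 537.652 = 439.025 + 537.652 = 976.678.
Reliability = 976.678 / 1216.16 = 0.8031.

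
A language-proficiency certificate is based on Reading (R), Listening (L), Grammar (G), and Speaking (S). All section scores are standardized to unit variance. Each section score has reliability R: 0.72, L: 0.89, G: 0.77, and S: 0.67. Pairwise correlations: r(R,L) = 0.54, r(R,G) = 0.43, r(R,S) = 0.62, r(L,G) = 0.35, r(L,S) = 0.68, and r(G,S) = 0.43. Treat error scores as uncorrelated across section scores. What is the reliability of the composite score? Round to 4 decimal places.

Var(R+L+G+S) = 4 + 2·[0.54 + 0.43 + 0.62 + 0.35 + 0.68 + 0.43] = 4 + 6.1 = 10.1.
Because errors are independent across components, Cov(Tᵢ,Tⱼ) = Cov(Xᵢ,Xⱼ); the off-diagonal part of the true-score variance is the same as above.
True-score variance = [0.72 + 0.89 + 0.77 + 0.67] + 6.1 = 3.05 + 6.1 = 9.15.
Reliability = 9.15 / 10.1 = 0.9059.

0.9059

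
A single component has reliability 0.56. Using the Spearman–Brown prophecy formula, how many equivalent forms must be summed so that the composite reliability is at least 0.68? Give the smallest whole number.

2

k ≥ ρ*(1−ρ₁)/(ρ₁(1−ρ*)) = 0.68·0.44 / (0.56·0.32) = 1.670.
Smallest integer k = 2.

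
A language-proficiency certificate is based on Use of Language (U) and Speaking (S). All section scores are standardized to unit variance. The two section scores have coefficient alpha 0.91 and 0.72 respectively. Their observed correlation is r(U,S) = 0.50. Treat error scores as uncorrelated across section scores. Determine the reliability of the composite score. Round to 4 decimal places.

Var(U+S) = 2 + 2·[0.50] = 2 + 1 = 3.
With uncorrelated errors the cross-covariances are all true-score covariance, so they carry over unchanged; only the diagonal terms shrink to ρᵢσᵢ².
True-score variance = [0.91 + 0.72] + 1 = 1.63 + 1 = 2.63.
Reliability = 2.63 / 3 = 0.8767.

0.8767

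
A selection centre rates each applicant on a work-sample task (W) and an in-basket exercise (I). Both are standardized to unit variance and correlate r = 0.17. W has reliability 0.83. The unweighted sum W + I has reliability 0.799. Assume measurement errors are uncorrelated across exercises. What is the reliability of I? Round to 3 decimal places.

0.700

Var(W+I) = 2 + 2·0.17 = 2.340.
True-score variance = ρ_W + ρ_I + 2·0.17, so 0.799 = (0.83 + ρ_I + 0.34) / 2.340.
ρ_I = 0.799·2.340 − 0.83 − 0.34 = 0.700.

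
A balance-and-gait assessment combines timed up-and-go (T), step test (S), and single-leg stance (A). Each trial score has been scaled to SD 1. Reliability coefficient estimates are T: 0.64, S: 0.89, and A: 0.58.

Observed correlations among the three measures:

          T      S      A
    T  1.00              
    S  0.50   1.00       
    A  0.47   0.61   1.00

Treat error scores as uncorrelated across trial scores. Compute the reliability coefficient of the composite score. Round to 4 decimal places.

0.8555

Var(T+S+A) = 3 + 2·[0.50 + 0.47 + 0.61] = 3 + 3.16 = 6.16.
With uncorrelated errors the cross-covariances are all true-score covariance, so they carry over unchanged; only the diagonal terms shrink to ρᵢσᵢ².
True-score variance = [0.64 + 0.89 + 0.58] + 3.16 = 2.11 + 3.16 = 5.27.
Reliability = 5.27 / 6.16 = 0.8555.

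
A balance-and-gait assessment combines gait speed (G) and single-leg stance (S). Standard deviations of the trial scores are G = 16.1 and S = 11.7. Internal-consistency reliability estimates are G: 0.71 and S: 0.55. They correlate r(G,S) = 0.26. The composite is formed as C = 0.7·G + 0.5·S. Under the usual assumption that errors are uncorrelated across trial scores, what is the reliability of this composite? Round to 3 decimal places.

Var(C) = 0.7²·16.1² + 0.5²·11.7² + 2·[0.35·16.1·11.7·0.26] = 161.235 + 34.2833 = 195.519.
Because errors are independent across components, Cov(Tᵢ,Tⱼ) = Cov(Xᵢ,Xⱼ); the off-diagonal part of the true-score variance is the same as above.
True-score variance = [0.7²·16.1²·0.71 + 0.5²·11.7²·0.55] + 34.2833 = 109.002 + 34.2833 = 143.285.
Reliability = 143.285 / 195.519 = 0.733.

0.733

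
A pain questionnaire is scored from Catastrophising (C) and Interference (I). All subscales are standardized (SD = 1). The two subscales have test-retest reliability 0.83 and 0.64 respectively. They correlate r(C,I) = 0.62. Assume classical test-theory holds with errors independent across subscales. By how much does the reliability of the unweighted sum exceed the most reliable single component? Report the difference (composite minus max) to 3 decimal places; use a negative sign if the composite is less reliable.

0.006

Var(sum) = 2 + 1.24 = 3.24; true-score variance = 1.47 + 1.24 = 2.71; composite reliability = 0.8364.
Max component reliability = 0.8300.
Difference = 0.8364 − 0.8300 = 0.006.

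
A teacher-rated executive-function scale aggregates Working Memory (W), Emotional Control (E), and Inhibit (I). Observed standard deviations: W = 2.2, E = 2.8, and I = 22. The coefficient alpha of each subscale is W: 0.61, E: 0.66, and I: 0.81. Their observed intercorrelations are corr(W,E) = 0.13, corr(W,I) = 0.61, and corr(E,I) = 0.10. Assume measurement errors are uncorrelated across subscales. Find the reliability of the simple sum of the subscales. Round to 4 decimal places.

Var(W+E+I) = 2.2² + 2.8² + 22² + 2·[2.2·2.8·0.13 + 2.2·22·0.61 + 2.8·22·0.10] = 496.68 + 72.9696 = 569.65.
With uncorrelated errors the cross-covariances are all true-score covariance, so they carry over unchanged; only the diagonal terms shrink to ρᵢσᵢ².
True-score variance = [2.2²·0.61 + 2.8²·0.66 + 22²·0.81] + 72.9696 = 400.167 + 72.9696 = 473.136.
Reliability = 473.136 / 569.65 = 0.8306.

0.8306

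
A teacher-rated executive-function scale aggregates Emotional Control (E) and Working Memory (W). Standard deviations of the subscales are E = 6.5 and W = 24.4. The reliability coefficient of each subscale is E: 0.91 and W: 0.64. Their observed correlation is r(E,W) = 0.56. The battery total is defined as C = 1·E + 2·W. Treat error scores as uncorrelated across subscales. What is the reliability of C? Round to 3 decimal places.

0.690

Var(C) = 6.5² + 2²·24.4² + 2·[2·6.5·24.4·0.56] = 2423.69 + 355.264 = 2778.95.
Because errors are independent across components, Cov(Tᵢ,Tⱼ) = Cov(Xᵢ,Xⱼ); the off-diagonal part of the true-score variance is the same as above.
True-score variance = [6.5²·0.91 + 2²·24.4²·0.64] + 355.264 = 1562.57 + 355.264 = 1917.83.
Reliability = 1917.83 / 2778.95 = 0.690.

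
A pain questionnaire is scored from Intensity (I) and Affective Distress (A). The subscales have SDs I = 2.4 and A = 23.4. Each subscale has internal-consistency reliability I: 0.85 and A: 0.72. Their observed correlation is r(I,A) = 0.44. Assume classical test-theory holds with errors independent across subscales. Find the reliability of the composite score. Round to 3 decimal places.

Var(I+A) = 2.4² + 23.4² + 2·[2.4·23.4·0.44] = 553.32 + 49.4208 = 602.741.
Because errors are independent across components, Cov(Tᵢ,Tⱼ) = Cov(Xᵢ,Xⱼ); the off-diagonal part of the true-score variance is the same as above.
True-score variance = [2.4²·0.85 + 23.4²·0.72] + 49.4208 = 399.139 + 49.4208 = 448.56.
Reliability = 448.56 / 602.741 = 0.744.

0.744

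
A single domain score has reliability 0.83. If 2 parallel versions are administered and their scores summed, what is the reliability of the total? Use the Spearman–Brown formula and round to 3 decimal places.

ρ_k = kρ / (1 + (k−1)ρ) = 2·0.83 / (1 + 1·0.83) = 1.660 / 1.830 = 0.907.

0.907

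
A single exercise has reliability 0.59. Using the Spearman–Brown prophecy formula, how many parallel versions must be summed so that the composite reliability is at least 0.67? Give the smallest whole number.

2

k ≥ ρ*(1−ρ₁)/(ρ₁(1−ρ*)) = 0.67·0.41 / (0.59·0.33) = 1.411.
Smallest integer k = 2.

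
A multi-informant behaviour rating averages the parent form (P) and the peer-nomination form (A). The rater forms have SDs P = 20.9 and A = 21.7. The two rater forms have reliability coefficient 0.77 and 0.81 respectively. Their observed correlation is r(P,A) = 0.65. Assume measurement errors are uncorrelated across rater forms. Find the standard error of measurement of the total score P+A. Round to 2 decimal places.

13.78

Var(total) = 907.7 + 589.589 = 1497.29.
True-score variance = 717.765 + 589.589 = 1307.35, so reliability = 0.8731.
Error variance = 1497.29 − 1307.35 = 189.935; SEM = √189.935 = 13.78.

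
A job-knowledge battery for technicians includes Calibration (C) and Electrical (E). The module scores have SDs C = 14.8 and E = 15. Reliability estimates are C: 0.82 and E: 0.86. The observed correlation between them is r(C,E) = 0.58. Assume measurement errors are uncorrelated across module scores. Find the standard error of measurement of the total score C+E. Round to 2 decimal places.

Var(total) = 444.04 + 257.52 = 701.56.
True-score variance = 373.113 + 257.52 = 630.633, so reliability = 0.8989.
Error variance = 701.56 − 630.633 = 70.9272; SEM = √70.9272 = 8.42.

8.42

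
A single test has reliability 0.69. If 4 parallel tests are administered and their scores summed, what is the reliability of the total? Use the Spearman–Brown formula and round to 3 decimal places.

ρ_k = kρ / (1 + (k−1)ρ) = 4·0.69 / (1 + 3·0.69) = 2.760 / 3.070 = 0.899.

0.899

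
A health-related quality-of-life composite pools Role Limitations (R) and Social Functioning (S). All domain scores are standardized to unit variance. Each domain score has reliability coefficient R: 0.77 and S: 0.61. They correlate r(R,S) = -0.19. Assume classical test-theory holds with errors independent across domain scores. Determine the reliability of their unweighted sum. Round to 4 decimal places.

0.6173

Var(R+S) = 2 + 2·[(-0.19)] = 2 − 0.38 = 1.62.
Because errors are independent across components, Cov(Tᵢ,Tⱼ) = Cov(Xᵢ,Xⱼ); the off-diagonal part of the true-score variance is the same as above.
True-score variance = [0.77 + 0.61] − 0.38 = 1.38 − 0.38 = 1.
Reliability = 1 / 1.62 = 0.6173.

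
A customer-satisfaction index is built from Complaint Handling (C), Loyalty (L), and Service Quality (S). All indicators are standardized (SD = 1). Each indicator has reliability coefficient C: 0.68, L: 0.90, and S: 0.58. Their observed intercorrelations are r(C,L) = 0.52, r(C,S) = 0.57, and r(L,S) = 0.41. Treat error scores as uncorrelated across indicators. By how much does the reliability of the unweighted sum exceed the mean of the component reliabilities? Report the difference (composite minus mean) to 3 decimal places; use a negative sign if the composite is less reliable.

0.140

Var(sum) = 3 + 3 = 6; true-score variance = 2.16 + 3 = 5.16; composite reliability = 0.8600.
Mean component reliability = 0.7200.
Difference = 0.8600 − 0.7200 = 0.140.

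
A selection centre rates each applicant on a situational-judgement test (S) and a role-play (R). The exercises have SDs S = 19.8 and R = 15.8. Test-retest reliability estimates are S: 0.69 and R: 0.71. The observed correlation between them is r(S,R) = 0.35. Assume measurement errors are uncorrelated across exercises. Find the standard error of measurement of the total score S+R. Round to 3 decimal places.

Var(total) = 641.68 + 218.988 = 860.668.
True-score variance = 447.752 + 218.988 = 666.74, so reliability = 0.7747.
Error variance = 860.668 − 666.74 = 193.928; SEM = √193.928 = 13.926.

13.926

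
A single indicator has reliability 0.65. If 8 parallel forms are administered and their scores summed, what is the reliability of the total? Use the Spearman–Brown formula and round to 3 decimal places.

ρ_k = kρ / (1 + (k−1)ρ) = 8·0.65 / (1 + 7·0.65) = 5.200 / 5.550 = 0.937.

0.937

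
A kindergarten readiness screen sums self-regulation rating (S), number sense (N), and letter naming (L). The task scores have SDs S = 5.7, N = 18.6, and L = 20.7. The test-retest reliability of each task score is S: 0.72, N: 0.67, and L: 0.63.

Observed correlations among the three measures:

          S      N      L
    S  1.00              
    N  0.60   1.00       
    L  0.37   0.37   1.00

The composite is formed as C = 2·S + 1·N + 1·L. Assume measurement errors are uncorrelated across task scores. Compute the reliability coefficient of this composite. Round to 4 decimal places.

Var(C) = 2²·5.7² + 18.6² + 20.7² + 2·[2·5.7·18.6·0.60 + 2·5.7·20.7·0.37 + 18.6·20.7·0.37] = 904.41 + 713.988 = 1618.4.
Under uncorrelated errors the observed covariances equal the true-score covariances, so only the own-variance terms attenuate.
True-score variance = [2²·5.7²·0.72 + 18.6²·0.67 + 20.7²·0.63] + 713.988 = 595.313 + 713.988 = 1309.3.
Reliability = 1309.3 / 1618.4 = 0.8090.

0.8090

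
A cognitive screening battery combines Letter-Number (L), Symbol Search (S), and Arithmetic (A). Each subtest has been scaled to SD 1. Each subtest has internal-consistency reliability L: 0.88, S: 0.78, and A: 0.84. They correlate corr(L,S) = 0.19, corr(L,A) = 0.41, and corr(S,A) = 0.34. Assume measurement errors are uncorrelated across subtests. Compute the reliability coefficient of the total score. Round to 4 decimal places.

0.8975

Var(L+S+A) = 3 + 2·[0.19 + 0.41 + 0.34] = 3 + 1.88 = 4.88.
Under uncorrelated errors the observed covariances equal the true-score covariances, so only the own-variance terms attenuate.
True-score variance = [0.88 + 0.78 + 0.84] + 1.88 = 2.5 + 1.88 = 4.38.
Reliability = 4.38 / 4.88 = 0.8975.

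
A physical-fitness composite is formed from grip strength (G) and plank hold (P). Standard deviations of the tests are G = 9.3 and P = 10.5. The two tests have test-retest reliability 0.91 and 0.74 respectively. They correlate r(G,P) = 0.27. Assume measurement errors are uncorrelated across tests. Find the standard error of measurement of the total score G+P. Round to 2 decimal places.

Var(total) = 196.74 + 52.731 = 249.471.
True-score variance = 160.291 + 52.731 = 213.022, so reliability = 0.8539.
Error variance = 249.471 − 213.022 = 36.4491; SEM = √36.4491 = 6.04.

6.04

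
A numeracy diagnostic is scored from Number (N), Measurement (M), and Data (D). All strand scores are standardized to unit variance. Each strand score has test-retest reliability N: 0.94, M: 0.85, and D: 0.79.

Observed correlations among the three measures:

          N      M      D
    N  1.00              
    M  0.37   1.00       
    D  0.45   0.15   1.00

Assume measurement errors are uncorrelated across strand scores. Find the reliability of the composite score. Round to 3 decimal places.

0.915

Var(N+M+D) = 3 + 2·[0.37 + 0.45 + 0.15] = 3 + 1.94 = 4.94.
Under uncorrelated errors the observed covariances equal the true-score covariances, so only the own-variance terms attenuate.
True-score variance = [0.94 + 0.85 + 0.79] + 1.94 = 2.58 + 1.94 = 4.52.
Reliability = 4.52 / 4.94 = 0.915.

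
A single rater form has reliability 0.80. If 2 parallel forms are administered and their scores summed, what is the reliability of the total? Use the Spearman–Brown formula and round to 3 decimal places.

0.889

ρ_k = kρ / (1 + (k−1)ρ) = 2·0.80 / (1 + 1·0.80) = 1.600 / 1.800 = 0.889.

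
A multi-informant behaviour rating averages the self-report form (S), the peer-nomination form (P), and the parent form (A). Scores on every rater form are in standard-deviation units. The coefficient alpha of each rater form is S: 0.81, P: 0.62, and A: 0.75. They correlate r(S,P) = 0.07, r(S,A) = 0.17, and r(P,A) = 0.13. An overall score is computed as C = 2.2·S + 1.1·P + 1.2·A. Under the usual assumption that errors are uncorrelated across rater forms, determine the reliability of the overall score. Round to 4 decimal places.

0.8082

Var(C) = 2.2² + 1.1² + 1.2² + 2·[2.42·0.07 + 2.64·0.17 + 1.32·0.13] = 7.49 + 1.5796 = 9.0696.
Because errors are independent across components, Cov(Tᵢ,Tⱼ) = Cov(Xᵢ,Xⱼ); the off-diagonal part of the true-score variance is the same as above.
True-score variance = [2.2²·0.81 + 1.1²·0.62 + 1.2²·0.75] + 1.5796 = 5.7506 + 1.5796 = 7.3302.
Reliability = 7.3302 / 9.0696 = 0.8082.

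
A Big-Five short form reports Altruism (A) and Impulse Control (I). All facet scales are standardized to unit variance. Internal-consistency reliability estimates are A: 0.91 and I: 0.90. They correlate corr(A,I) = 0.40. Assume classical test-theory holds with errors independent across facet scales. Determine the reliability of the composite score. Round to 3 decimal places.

0.932

Var(A+I) = 2 + 2·[0.40] = 2 + 0.8 = 2.8.
Because errors are independent across components, Cov(Tᵢ,Tⱼ) = Cov(Xᵢ,Xⱼ); the off-diagonal part of the true-score variance is the same as above.
True-score variance = [0.91 + 0.90] + 0.8 = 1.81 + 0.8 = 2.61.
Reliability = 2.61 / 2.8 = 0.932.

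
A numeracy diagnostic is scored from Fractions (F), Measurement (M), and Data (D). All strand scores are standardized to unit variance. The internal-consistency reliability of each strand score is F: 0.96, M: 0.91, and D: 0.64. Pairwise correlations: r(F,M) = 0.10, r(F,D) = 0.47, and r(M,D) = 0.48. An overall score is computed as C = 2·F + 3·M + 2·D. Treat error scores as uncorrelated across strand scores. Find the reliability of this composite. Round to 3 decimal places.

Var(C) = 2² + 3² + 2² + 2·[6·0.10 + 4·0.47 + 6·0.48] = 17 + 10.72 = 27.72.
Under uncorrelated errors the observed covariances equal the true-score covariances, so only the own-variance terms attenuate.
True-score variance = [2²·0.96 + 3²·0.91 + 2²·0.64] + 10.72 = 14.59 + 10.72 = 25.31.
Reliability = 25.31 / 27.72 = 0.913.

0.913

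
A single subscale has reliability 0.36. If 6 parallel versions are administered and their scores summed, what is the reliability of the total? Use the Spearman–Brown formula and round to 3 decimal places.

ρ_k = kρ / (1 + (k−1)ρ) = 6·0.36 / (1 + 5·0.36) = 2.160 / 2.800 = 0.771.

0.771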